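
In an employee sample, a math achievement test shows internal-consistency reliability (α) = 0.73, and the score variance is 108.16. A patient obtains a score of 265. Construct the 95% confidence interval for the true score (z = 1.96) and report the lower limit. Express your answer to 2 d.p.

σ = 108.16^(1/2) = 10.4000
SEM = 10.4000*√(1 − 0.7300) ≈ 5.4040
1.96 * SEM ≈ 10.5918
Lower bound: 265 − 10.5918 = 254.4082

254.41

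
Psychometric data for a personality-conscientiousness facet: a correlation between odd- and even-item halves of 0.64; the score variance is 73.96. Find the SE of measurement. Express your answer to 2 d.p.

SD = √73.96 ≈ 8.600
Full-length reliability (Spearman-Brown) = 2(0.64)/(1+0.64) ≈ 0.780
SEM = 8.600 * √(1 − 0.780) = 8.600 * √0.220 ≈ 8.600 * 0.469 ≈ 4.029

4.03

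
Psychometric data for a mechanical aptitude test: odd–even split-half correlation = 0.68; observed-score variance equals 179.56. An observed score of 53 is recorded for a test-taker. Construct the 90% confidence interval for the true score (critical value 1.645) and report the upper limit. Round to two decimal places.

SD = √179.56 = 13.4000
Full-length reliability (Spearman-Brown) = 2(0.68)/(1+0.68) ≈ 0.8095
The standard error of measurement is 13.4000·√(1 − 0.8095) ≈ 13.4000·0.4364 ≈ 5.8482.
Margin = 1.645 · 5.8482 ≈ 9.6204
Upper limit = 53 + 9.6204 ≈ 62.6204

62.62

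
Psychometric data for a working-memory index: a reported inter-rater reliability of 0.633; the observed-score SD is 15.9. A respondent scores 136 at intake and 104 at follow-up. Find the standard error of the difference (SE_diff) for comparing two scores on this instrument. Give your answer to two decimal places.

SEM = 15.9000×√(1 − 0.6330) ≈ 9.6323
SE_diff = SEM × √2 ≈ 9.6323 × 1.4142 ≈ 13.6221

13.62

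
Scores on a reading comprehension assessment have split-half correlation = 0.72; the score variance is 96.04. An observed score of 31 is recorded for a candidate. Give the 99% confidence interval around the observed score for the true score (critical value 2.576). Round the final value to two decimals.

σ = 96.04^(1/2) = 9.800
Spearman-Brown: r = 2(0.72) / (1 + 0.72) = 1.440 / 1.720 ≃ 0.837
The standard error of measurement is 9.800×√(1 − 0.837) ≃ 9.800×0.403 ≃ 3.954.
Half-width = 2.576×3.954 ≃ 10.186
Interval: (20.814, 41.186)

[20.81, 41.19]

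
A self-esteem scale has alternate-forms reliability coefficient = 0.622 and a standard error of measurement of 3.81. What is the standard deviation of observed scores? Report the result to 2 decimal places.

SD = SEM / √(1 − r) = 3.81 / √0.378 ≈ 3.81 / 0.615 ≈ 6.197

6.20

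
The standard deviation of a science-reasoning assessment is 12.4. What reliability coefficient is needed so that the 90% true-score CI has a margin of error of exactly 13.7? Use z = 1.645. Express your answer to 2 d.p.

SEM needed = half-width / z = 13.7/1.645 ≈ 8.328
r = 1 − (SEM / SD)² = 1 − (8.328 / 12.4)² ≈ 1 − 0.451 ≈ 0.549

0.55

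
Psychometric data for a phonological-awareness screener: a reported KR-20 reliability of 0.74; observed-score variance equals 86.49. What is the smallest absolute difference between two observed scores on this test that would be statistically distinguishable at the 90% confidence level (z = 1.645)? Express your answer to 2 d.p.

σ = 86.49^(1/2) = 9.30000
SEM = 9.30000 * √(1 − 0.74000) = 9.30000 * √0.26000 ≈ 9.30000 * 0.50990 ≈ 4.74209
SE_diff = SEM * √2 ≈ 4.74209 * 1.41421 ≈ 6.70633
Minimum reliable difference = 1.645 * SE_diff ≈ 1.645 * 6.70633 ≈ 11.03191

11.03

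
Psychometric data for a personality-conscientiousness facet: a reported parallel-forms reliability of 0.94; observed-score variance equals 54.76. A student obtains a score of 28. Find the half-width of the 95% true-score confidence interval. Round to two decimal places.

SD = √54.76 ≈ 7.4000
SEM = 7.4000·√(1 − 0.9400) ≈ 1.8126
Margin = 1.96 · 1.8126 ≈ 3.5527

3.55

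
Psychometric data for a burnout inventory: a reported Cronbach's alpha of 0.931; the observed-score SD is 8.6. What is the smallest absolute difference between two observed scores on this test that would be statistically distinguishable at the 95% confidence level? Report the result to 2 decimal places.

SEM = 8.6000 · √(1 − 0.9310) = 8.6000 · √0.0690 ≈ 8.6000 · 0.2627 ≈ 2.2590
SE_diff = SEM · √2 ≈ 2.2590 · 1.4142 ≈ 3.1948
Minimum reliable difference = 1.96 · SE_diff ≈ 1.96 · 3.1948 ≈ 6.2617

6.26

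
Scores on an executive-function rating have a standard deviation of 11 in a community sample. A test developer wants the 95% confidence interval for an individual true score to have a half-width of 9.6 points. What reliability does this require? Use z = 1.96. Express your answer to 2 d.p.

0.80

Required SEM = 9.6 / 1.96 ≃ 4.8980
r = 1 − (SEM / SD)² = 1 − (4.8980 / 11)² ≃ 1 − 0.1983 ≃ 0.8017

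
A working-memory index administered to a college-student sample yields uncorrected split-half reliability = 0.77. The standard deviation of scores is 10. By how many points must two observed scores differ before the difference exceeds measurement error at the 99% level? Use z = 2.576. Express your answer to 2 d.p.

Full-length reliability (Spearman-Brown) = 2(0.77)/(1+0.77) ≈ 0.870
SEM = 10.000 × √(1 − 0.870) = 10.000 × √0.130 ≈ 10.000 × 0.360 ≈ 3.605
SE_diff = SEM × √2 ≈ 3.605 × 1.414 ≈ 5.098
Minimum reliable difference = 2.576 × SE_diff ≈ 2.576 × 5.098 ≈ 13.132

13.13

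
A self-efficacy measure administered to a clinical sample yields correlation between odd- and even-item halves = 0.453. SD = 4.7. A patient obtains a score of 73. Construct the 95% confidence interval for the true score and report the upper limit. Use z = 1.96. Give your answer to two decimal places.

78.65

r_full = 2·0.453 / (1 + 0.453) ≃ 0.624
SEM = 4.700 · √(1 − 0.624) = 4.700 · √0.376 ≃ 4.700 · 0.614 ≃ 2.884
Half-width = 1.96·2.884 ≃ 5.652
Upper limit = 73 + 5.652 ≃ 78.652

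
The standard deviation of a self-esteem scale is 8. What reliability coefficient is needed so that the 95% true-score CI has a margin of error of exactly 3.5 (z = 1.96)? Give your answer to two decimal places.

0.95

SEM needed = half-width / z = 3.5/1.96 ≈ 1.7857
r = 1 − (1.7857/8)² ≈ 1 − 0.0498 ≈ 0.9502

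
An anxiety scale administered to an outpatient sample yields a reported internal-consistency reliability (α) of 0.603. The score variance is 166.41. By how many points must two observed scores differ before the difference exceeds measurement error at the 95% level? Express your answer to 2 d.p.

SD = √166.41 ≈ 12.9000
SEM = 12.9000 × √(1 − 0.6030) = 12.9000 × √0.3970 ≈ 12.9000 × 0.6301 ≈ 8.1280
SE_diff = SEM × √2 ≈ 8.1280 × 1.4142 ≈ 11.4948
Minimum reliable difference = 1.96 × SE_diff ≈ 1.96 × 11.4948 ≈ 22.5297

22.53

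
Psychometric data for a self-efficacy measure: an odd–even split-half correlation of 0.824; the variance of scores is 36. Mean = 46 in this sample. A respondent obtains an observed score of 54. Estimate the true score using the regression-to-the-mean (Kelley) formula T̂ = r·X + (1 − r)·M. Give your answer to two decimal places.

Spearman-Brown: r = 2(0.824) / (1 + 0.824) = 1.64800 / 1.82400 ≈ 0.90351
T̂ = 0.90351(54) + 0.09649(46) ≈ 53.22807

53.23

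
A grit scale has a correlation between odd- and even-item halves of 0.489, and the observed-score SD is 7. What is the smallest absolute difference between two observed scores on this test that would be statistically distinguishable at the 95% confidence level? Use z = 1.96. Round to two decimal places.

11.37

Spearman-Brown: r = 2(0.489) / (1 + 0.489) = 0.978 / 1.489 ≃ 0.657
SEM = 7.000 * √(1 − 0.657) = 7.000 * √0.343 ≃ 7.000 * 0.586 ≃ 4.101
Standard error of the difference = 4.101·√2 ≃ 5.799
Minimum reliable difference = 1.96 * SE_diff ≃ 1.96 * 5.799 ≃ 11.367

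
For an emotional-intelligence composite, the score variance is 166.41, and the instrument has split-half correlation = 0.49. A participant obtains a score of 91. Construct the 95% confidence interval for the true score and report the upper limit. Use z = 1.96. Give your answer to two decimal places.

105.79

SD = √166.41 = 12.9000
r_full = 2·0.49 / (1 + 0.49) ≈ 0.6577
SEM = 12.9000*√(1 − 0.6577) ≈ 7.5471
1.96 * SEM ≈ 14.7924
Upper bound: 91 + 14.7924 = 105.7924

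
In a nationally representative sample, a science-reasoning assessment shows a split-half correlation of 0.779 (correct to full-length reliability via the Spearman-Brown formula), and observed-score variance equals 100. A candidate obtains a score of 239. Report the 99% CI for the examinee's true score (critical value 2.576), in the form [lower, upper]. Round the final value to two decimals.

SD = √100 ≈ 10.000
Full-length reliability (Spearman-Brown) = 2(0.779)/(1+0.779) ≈ 0.876
SEM = 10.000 * √(1 − 0.876) = 10.000 * √0.124 ≈ 10.000 * 0.352 ≈ 3.525
2.576 * SEM ≈ 9.079
Interval: (229.921, 248.079)

[229.92, 248.08]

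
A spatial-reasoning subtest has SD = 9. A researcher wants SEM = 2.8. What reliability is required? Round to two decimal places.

r = 1 − (2.8000/9)² ≃ 1 − 0.0968 ≃ 0.9032

0.90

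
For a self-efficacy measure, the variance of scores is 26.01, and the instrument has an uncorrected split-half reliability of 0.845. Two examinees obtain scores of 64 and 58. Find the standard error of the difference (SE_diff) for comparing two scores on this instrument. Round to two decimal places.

2.09

SD = √26.01 ≃ 5.1000
Full-length reliability (Spearman-Brown) = 2(0.845)/(1+0.845) ≃ 0.9160
SEM = 5.1000 × √(1 − 0.9160) = 5.1000 × √0.0840 ≃ 5.1000 × 0.2898 ≃ 1.4782
Standard error of the difference = 1.4782·√2 ≃ 2.0905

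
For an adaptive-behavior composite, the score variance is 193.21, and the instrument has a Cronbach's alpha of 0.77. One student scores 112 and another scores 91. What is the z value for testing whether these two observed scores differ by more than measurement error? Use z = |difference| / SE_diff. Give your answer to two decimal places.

SD = √193.21 = 13.90000
SEM = 13.90000 · √(1 − 0.77000) = 13.90000 · √0.23000 ≈ 13.90000 · 0.47958 ≈ 6.66621
SE_diff = SEM · √2 ≈ 6.66621 · 1.41421 ≈ 9.42744
z = |112 − 91| / 9.42744 = 21 / 9.42744 ≈ 2.22754

2.23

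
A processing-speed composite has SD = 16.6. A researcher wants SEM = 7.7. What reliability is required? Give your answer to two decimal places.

Required reliability = 1 − (SEM/SD)² = 1 − 0.2152 ≈ 0.7848

0.78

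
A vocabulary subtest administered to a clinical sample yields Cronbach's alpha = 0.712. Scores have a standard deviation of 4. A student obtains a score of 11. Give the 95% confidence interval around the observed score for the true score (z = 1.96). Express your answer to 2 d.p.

SEM = 4.000 × √(1 − 0.712) = 4.000 × √0.288 ≈ 4.000 × 0.537 ≈ 2.147
1.96 × SEM ≈ 4.207
CI = 11 ± 4.207 → [6.793, 15.207]

[6.79, 15.21]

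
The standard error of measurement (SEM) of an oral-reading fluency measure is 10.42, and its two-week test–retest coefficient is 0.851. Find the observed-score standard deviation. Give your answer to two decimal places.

SD = 10.42 / √(1 − 0.851) ≈ 26.9945

26.99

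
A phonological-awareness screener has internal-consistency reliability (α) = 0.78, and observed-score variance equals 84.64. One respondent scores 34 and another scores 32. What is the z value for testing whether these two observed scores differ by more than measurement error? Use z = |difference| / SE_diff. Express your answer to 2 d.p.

SD = √84.64 ≈ 9.200
SEM = 9.200*√(1 − 0.780) ≈ 4.315
SE_diff = SEM * √2 ≈ 4.315 * 1.414 ≈ 6.103
z = 2 / 6.103 ≈ 0.328

0.33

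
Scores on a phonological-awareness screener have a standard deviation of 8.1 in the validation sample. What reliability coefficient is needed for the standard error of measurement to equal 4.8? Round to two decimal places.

Required reliability = 1 − (SEM/SD)² = 1 − 0.35117 ≃ 0.64883

0.65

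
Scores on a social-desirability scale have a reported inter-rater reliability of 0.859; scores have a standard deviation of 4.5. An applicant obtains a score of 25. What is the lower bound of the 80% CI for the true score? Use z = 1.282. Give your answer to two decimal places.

22.83

SEM = 4.5000·√(1 − 0.8590) ≈ 1.6897
Half-width = 1.282·1.6897 ≈ 2.1663
Lower limit = 25 − 2.1663 ≈ 22.8337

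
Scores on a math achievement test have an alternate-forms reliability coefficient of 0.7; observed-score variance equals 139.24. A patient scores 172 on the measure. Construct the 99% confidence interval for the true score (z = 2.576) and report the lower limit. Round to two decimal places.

SD = √139.24 ≈ 11.80000
The standard error of measurement is 11.80000*√(1 − 0.70000) ≈ 11.80000*0.54772 ≈ 6.46313.
2.576 * SEM ≈ 16.64901
Lower bound: 172 − 16.64901 = 155.35099

155.35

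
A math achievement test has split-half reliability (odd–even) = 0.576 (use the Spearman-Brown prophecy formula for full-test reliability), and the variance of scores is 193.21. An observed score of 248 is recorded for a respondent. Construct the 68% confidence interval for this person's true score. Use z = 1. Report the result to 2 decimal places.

SD = √193.21 = 13.90000
r_full = 2·0.576 / (1 + 0.576) ≈ 0.73096
SEM = 13.90000 × √(1 − 0.73096) = 13.90000 × √0.26904 ≈ 13.90000 × 0.51869 ≈ 7.20974
1 × SEM ≈ 7.20974
68% CI: 248 ± 7.20974 = [240.79026, 255.20974]

[240.79, 255.21]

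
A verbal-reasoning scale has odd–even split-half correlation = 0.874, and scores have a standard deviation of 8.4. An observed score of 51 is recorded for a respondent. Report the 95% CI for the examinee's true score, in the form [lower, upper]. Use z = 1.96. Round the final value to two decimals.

[46.73, 55.27]

Full-length reliability (Spearman-Brown) = 2(0.874)/(1+0.874) ≈ 0.9328
SEM = 8.4000 * √(1 − 0.9328) = 8.4000 * √0.0672 ≈ 8.4000 * 0.2593 ≈ 2.1781
1.96 * SEM ≈ 4.2691
95% CI: 51 ± 4.2691 = [46.7309, 55.2691]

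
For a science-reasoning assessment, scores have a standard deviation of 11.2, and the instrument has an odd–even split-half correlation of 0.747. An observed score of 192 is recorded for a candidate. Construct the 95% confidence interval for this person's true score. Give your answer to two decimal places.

r_full = 2·0.747 / (1 + 0.747) ≃ 0.8552
SEM = 11.2000 × √(1 − 0.8552) = 11.2000 × √0.1448 ≃ 11.2000 × 0.3806 ≃ 4.2622
Half-width = 1.96×4.2622 ≃ 8.3539
95% CI: 192 ± 8.3539 = [183.6461, 200.3539]

[183.65, 200.35]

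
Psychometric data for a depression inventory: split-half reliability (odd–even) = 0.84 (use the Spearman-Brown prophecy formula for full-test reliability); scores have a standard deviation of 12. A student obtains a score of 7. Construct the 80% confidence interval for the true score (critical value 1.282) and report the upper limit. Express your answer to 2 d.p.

Spearman-Brown: r = 2(0.84) / (1 + 0.84) = 1.6800 / 1.8400 ≈ 0.9130
SEM = 12.0000 * √(1 − 0.9130) = 12.0000 * √0.0870 ≈ 12.0000 * 0.2949 ≈ 3.5386
1.282 * SEM ≈ 4.5365
Upper bound: 7 + 4.5365 = 11.5365

11.54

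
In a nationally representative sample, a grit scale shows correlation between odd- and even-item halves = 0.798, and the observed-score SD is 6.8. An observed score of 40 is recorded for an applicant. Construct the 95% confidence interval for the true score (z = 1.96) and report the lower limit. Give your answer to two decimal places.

Full-length reliability (Spearman-Brown) = 2(0.798)/(1+0.798) ≈ 0.888
The standard error of measurement is 6.800·√(1 − 0.888) ≈ 6.800·0.335 ≈ 2.279.
Half-width = 1.96·2.279 ≈ 4.467
Lower limit = 40 − 4.467 ≈ 35.533

35.53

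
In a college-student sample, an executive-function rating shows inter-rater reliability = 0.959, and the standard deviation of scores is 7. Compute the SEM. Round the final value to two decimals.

1.42

SEM = 7.0000 × √(1 − 0.9590) = 7.0000 × √0.0410 ≈ 7.0000 × 0.2025 ≈ 1.4174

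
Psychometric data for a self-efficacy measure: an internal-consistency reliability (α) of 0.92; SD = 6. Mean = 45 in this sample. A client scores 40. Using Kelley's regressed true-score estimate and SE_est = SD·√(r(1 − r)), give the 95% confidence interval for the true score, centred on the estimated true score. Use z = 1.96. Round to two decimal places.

Estimated true score = 0.92000·40 + (1 − 0.92000)·45 ≈ 40.40000
SE_est = SD · √(r(1 − r)) = 6.00000 · √0.07360 ≈ 6.00000 · 0.27129 ≈ 1.62776
CI = 40.40000 ± 1.96 · 1.62776 → [37.20959, 43.59041]

[37.21, 43.59]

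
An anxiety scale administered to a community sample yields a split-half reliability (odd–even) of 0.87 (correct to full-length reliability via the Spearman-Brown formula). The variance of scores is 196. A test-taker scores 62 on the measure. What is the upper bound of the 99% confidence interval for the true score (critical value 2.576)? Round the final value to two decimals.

71.51

σ = 196^(1/2) = 14.0000
r_full = 2·0.87 / (1 + 0.87) ≈ 0.9305
SEM = 14.0000 · √(1 − 0.9305) = 14.0000 · √0.0695 ≈ 14.0000 · 0.2637 ≈ 3.6913
2.576 · SEM ≈ 9.5088
Upper limit = 62 + 9.5088 ≈ 71.5088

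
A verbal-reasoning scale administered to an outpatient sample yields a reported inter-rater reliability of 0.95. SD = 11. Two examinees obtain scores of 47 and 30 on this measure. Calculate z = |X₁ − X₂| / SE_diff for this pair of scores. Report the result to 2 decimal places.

SEM = 11.000×√(1 − 0.950) ≈ 2.460
SE_diff = √2 × SEM ≈ 3.479
z = 17 / 3.479 ≈ 4.887

4.89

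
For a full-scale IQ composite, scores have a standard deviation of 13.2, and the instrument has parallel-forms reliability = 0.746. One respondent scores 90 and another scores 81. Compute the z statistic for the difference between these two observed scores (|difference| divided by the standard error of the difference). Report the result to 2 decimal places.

SEM = 13.200 · √(1 − 0.746) = 13.200 · √0.254 ≈ 13.200 · 0.504 ≈ 6.653
SE_diff = SEM · √2 ≈ 6.653 · 1.414 ≈ 9.408
z = |90 − 81| / 9.408 = 9 / 9.408 ≈ 0.957

0.96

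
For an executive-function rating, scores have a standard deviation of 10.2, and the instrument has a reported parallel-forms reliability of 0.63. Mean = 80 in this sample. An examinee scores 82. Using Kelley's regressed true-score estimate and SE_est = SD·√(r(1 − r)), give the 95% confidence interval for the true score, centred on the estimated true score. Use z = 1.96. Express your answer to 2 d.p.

T̂ = r·X + (1 − r)·M = 0.63000·82 + 0.37000·80 = 51.66000 + 29.60000 ≈ 81.26000
SE_est = 10.20000·√(0.63000·0.37000) ≈ 4.92460
95% CI: 81.26000 ± 9.65222 ≈ (71.60778, 90.91222)

[71.61, 90.91]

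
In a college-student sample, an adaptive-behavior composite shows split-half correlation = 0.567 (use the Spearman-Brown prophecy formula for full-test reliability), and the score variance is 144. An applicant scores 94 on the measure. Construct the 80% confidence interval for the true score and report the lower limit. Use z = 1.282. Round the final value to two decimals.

85.91

SD = √144 = 12.0000
r_full = 2·0.567 / (1 + 0.567) ≈ 0.7237
The standard error of measurement is 12.0000·√(1 − 0.7237) ≈ 12.0000·0.5257 ≈ 6.3080.
Half-width = 1.282·6.3080 ≈ 8.0868
Lower bound: 94 − 8.0868 = 85.9132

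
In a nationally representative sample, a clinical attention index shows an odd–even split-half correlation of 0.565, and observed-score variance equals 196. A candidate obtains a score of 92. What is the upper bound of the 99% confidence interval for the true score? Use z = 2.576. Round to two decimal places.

111.01

SD = √196 = 14.00000
Spearman-Brown: r = 2(0.565) / (1 + 0.565) = 1.13000 / 1.56500 ≈ 0.72204
The standard error of measurement is 14.00000*√(1 − 0.72204) ≈ 14.00000*0.52721 ≈ 7.38100.
Half-width = 2.576*7.38100 ≈ 19.01347
Upper limit = 92 + 19.01347 ≈ 111.01347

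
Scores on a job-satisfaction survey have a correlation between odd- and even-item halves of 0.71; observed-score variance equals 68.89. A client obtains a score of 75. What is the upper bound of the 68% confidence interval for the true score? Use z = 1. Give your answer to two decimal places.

78.42

SD = √68.89 = 8.30000
Full-length reliability (Spearman-Brown) = 2(0.71)/(1+0.71) ≃ 0.83041
SEM = 8.30000*√(1 − 0.83041) ≃ 3.41805
1 * SEM ≃ 3.41805
Upper bound: 75 + 3.41805 = 78.41805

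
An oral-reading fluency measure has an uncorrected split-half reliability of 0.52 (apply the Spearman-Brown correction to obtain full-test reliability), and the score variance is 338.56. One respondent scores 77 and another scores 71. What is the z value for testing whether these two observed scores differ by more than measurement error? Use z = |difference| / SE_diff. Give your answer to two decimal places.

SD = √338.56 = 18.4000
Spearman-Brown: r = 2(0.52) / (1 + 0.52) = 1.0400 / 1.5200 ≈ 0.6842
SEM = 18.4000*√(1 − 0.6842) ≈ 10.3399
SE_diff = SEM * √2 ≈ 10.3399 * 1.4142 ≈ 14.6228
z = 6 / 14.6228 ≈ 0.4103

0.41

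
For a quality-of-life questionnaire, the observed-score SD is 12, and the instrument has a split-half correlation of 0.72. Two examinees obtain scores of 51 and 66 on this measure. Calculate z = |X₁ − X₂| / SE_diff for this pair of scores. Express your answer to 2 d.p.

2.19

Full-length reliability (Spearman-Brown) = 2(0.72)/(1+0.72) ≃ 0.837
SEM = 12.000 × √(1 − 0.837) = 12.000 × √0.163 ≃ 12.000 × 0.403 ≃ 4.842
SE_diff = √2 × SEM ≃ 6.847
z = |51 − 66| / 6.847 = 15 / 6.847 ≃ 2.191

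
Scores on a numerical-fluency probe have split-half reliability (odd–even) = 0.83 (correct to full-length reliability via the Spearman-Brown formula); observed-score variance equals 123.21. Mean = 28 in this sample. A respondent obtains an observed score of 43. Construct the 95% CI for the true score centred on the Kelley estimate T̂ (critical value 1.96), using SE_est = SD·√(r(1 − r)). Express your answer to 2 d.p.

SD = √123.21 ≈ 11.1000
r_full = 2·0.83 / (1 + 0.83) ≈ 0.9071
Estimated true score = 0.9071*43 + (1 − 0.9071)*28 ≈ 41.6066
SE_est = SD * √(r(1 − r)) = 11.1000 * √0.0843 ≈ 11.1000 * 0.2903 ≈ 3.2222
95% CI: 41.6066 ± 6.3155 ≈ (35.2911, 47.9220)

[35.29, 47.92]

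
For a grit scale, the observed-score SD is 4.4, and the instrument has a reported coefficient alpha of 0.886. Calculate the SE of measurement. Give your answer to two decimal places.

SEM = 4.40000 × √(1 − 0.88600) = 4.40000 × √0.11400 ≃ 4.40000 × 0.33764 ≃ 1.48561

1.49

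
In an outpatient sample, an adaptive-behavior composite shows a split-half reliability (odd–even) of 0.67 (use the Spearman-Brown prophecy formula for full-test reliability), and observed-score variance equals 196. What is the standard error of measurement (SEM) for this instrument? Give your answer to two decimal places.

6.22

SD = √196 = 14.000
Full-length reliability (Spearman-Brown) = 2(0.67)/(1+0.67) ≈ 0.802
SEM = 14.000 × √(1 − 0.802) = 14.000 × √0.198 ≈ 14.000 × 0.445 ≈ 6.223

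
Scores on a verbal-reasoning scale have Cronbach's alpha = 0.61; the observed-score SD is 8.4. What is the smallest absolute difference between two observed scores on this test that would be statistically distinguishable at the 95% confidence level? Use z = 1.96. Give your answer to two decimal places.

SEM = 8.4000 * √(1 − 0.6100) = 8.4000 * √0.3900 ≃ 8.4000 * 0.6245 ≃ 5.2458
SE_diff = SEM * √2 ≃ 5.2458 * 1.4142 ≃ 7.4187
Smallest detectable difference = 1.96*7.4187 ≃ 14.5406

14.54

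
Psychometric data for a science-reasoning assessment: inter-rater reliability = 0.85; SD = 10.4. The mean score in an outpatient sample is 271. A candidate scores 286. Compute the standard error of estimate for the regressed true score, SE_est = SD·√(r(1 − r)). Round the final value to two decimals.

3.71

SE_est = 10.400×√(0.850×0.150) ≈ 3.714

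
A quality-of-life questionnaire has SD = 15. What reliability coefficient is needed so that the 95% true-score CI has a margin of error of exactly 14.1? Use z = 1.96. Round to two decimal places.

0.77

SEM needed = half-width / z = 14.1/1.96 ≈ 7.19388
r = 1 − (7.19388/15)² ≈ 1 − 0.23001 ≈ 0.76999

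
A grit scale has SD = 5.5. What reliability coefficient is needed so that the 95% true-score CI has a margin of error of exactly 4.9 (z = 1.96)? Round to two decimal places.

0.79

Required SEM = 4.9 / 1.96 ≃ 2.500
Required reliability = 1 − (SEM/SD)² = 1 − 0.207 ≃ 0.793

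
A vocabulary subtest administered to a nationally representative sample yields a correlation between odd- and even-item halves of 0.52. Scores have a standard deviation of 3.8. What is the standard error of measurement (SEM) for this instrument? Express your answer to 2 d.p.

r_full = 2·0.52 / (1 + 0.52) ≈ 0.6842
SEM = 3.8000*√(1 − 0.6842) ≈ 2.1354

2.14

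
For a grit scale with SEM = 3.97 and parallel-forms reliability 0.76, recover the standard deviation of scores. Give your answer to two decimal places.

8.10

σ = SEM·(1 − r)^(−1/2) ≈ 3.97×2.04124 ≈ 8.10373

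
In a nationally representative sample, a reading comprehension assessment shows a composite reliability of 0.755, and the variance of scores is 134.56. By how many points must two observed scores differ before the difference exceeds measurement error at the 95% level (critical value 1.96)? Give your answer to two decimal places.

SD = √134.56 = 11.600
SEM = 11.600 · √(1 − 0.755) = 11.600 · √0.245 ≃ 11.600 · 0.495 ≃ 5.742
SE_diff = √2 · SEM ≃ 8.120
Minimum reliable difference = 1.96 · SE_diff ≃ 1.96 · 8.120 ≃ 15.915

15.92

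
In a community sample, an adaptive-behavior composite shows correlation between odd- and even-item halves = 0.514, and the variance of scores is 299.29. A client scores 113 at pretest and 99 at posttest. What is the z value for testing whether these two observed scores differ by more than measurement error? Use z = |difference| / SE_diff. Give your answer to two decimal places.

1.01

σ = 299.29^(1/2) = 17.3000
Full-length reliability (Spearman-Brown) = 2(0.514)/(1+0.514) ≈ 0.6790
The standard error of measurement is 17.3000*√(1 − 0.6790) ≈ 17.3000*0.5666 ≈ 9.8017.
Standard error of the difference = 9.8017·√2 ≈ 13.8617
z = 14 / 13.8617 ≈ 1.0100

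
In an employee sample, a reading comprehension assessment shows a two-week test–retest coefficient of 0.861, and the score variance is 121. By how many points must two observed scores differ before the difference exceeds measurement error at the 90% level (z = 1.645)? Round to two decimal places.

9.54

SD = √121 = 11.000
SEM = 11.000*√(1 − 0.861) ≃ 4.101
SE_diff = SEM * √2 ≃ 4.101 * 1.414 ≃ 5.800
Smallest detectable difference = 1.645*5.800 ≃ 9.541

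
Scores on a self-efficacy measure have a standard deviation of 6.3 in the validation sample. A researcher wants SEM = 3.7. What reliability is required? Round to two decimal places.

0.66

r = 1 − (SEM / SD)² = 1 − (3.700 / 6.3)² ≈ 1 − 0.345 ≈ 0.655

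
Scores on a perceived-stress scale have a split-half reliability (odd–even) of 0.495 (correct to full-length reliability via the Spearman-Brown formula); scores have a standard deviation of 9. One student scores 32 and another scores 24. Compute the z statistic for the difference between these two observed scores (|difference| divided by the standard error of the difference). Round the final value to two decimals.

Full-length reliability (Spearman-Brown) = 2(0.495)/(1+0.495) ≈ 0.66221
SEM = 9.00000 * √(1 − 0.66221) = 9.00000 * √0.33779 ≈ 9.00000 * 0.58120 ≈ 5.23079
SE_diff = √2 * SEM ≈ 7.39746
z = |32 − 24| / 7.39746 = 8 / 7.39746 ≈ 1.08145

1.08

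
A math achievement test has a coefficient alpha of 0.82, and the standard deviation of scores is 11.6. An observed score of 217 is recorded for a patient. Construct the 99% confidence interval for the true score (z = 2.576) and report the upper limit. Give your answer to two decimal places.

229.68

The standard error of measurement is 11.600·√(1 − 0.820) ≈ 11.600·0.424 ≈ 4.921.
Half-width = 2.576·4.921 ≈ 12.678
Upper bound: 217 + 12.678 = 229.678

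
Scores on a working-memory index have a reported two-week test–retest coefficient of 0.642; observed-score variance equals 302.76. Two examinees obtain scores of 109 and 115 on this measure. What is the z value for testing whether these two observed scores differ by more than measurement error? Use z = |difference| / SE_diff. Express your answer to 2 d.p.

0.41

SD = √302.76 ≈ 17.400
SEM = 17.400 * √(1 − 0.642) = 17.400 * √0.358 ≈ 17.400 * 0.598 ≈ 10.411
SE_diff = √2 * SEM ≈ 14.723
z = 6 / 14.723 ≈ 0.408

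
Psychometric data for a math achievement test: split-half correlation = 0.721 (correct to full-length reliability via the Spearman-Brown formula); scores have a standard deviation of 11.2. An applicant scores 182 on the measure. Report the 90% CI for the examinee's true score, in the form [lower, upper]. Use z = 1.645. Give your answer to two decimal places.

r_full = 2·0.721 / (1 + 0.721) ≈ 0.8379
SEM = 11.2000·√(1 − 0.8379) ≈ 4.5095
Margin = 1.645 · 4.5095 ≈ 7.4181
Interval: (174.5819, 189.4181)

[174.58, 189.42]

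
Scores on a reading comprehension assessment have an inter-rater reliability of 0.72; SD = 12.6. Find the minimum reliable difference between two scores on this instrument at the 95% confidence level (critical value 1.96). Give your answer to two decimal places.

18.48

SEM = 12.600 · √(1 − 0.720) = 12.600 · √0.280 ≈ 12.600 · 0.529 ≈ 6.667
SE_diff = SEM · √2 ≈ 6.667 · 1.414 ≈ 9.429
Smallest detectable difference = 1.96·9.429 ≈ 18.481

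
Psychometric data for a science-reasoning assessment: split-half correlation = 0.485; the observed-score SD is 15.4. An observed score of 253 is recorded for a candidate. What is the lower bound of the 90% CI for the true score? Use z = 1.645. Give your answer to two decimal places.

238.08

r_full = 2·0.485 / (1 + 0.485) ≈ 0.6532
SEM = 15.4000 · √(1 − 0.6532) = 15.4000 · √0.3468 ≈ 15.4000 · 0.5889 ≈ 9.0690
Margin = 1.645 · 9.0690 ≈ 14.9186
Lower bound: 253 − 14.9186 = 238.0814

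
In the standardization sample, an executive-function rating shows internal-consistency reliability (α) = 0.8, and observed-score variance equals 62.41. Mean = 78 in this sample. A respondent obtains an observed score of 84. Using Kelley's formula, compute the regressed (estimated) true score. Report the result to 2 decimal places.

T̂ = 0.8000(84) + 0.2000(78) ≈ 82.8000

82.80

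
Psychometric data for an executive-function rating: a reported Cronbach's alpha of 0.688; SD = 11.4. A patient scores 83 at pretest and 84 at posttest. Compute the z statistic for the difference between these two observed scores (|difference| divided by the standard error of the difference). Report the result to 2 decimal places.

0.11

SEM = 11.4000 · √(1 − 0.6880) = 11.4000 · √0.3120 ≈ 11.4000 · 0.5586 ≈ 6.3677
SE_diff = √2 · SEM ≈ 9.0053
z = |83 − 84| / 9.0053 = 1 / 9.0053 ≈ 0.1110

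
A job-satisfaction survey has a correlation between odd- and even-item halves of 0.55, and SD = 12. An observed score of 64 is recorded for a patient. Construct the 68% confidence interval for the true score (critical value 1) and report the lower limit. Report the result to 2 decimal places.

57.53

r_full = 2·0.55 / (1 + 0.55) ≃ 0.7097
SEM = 12.0000×√(1 − 0.7097) ≃ 6.4658
Margin = 1 × 6.4658 ≃ 6.4658
Lower limit = 64 − 6.4658 ≃ 57.5342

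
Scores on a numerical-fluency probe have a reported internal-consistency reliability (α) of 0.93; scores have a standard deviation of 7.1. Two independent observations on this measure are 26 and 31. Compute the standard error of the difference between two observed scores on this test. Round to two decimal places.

SEM = 7.100 × √(1 − 0.930) = 7.100 × √0.070 ≃ 7.100 × 0.265 ≃ 1.878
Standard error of the difference = 1.878·√2 ≃ 2.657

2.66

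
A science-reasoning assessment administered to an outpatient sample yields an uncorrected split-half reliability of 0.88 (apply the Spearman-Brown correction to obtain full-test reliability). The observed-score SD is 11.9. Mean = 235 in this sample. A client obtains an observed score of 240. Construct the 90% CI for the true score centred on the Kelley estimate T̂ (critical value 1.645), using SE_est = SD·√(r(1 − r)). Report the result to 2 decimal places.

[234.90, 244.47]

Full-length reliability (Spearman-Brown) = 2(0.88)/(1+0.88) ≃ 0.9362
T̂ = 0.9362(240) + 0.0638(235) ≃ 239.6809
SE_est = SD * √(r(1 − r)) = 11.9000 * √0.0598 ≃ 11.9000 * 0.2444 ≃ 2.9089
CI = 239.6809 ± 1.645 * 2.9089 → [234.8956, 244.4661]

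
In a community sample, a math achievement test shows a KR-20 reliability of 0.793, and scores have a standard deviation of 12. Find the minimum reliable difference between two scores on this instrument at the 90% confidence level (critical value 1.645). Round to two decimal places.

SEM = 12.000×√(1 − 0.793) ≈ 5.460
SE_diff = √2 × SEM ≈ 7.721
Smallest detectable difference = 1.645×7.721 ≈ 12.701

12.70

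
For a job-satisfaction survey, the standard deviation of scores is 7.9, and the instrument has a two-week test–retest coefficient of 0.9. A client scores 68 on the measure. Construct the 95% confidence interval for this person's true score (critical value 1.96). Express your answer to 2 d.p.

[63.10, 72.90]

SEM = 7.90000 · √(1 − 0.90000) = 7.90000 · √0.10000 ≈ 7.90000 · 0.31623 ≈ 2.49820
Margin = 1.96 · 2.49820 ≈ 4.89647
95% CI: 68 ± 4.89647 = [63.10353, 72.89647]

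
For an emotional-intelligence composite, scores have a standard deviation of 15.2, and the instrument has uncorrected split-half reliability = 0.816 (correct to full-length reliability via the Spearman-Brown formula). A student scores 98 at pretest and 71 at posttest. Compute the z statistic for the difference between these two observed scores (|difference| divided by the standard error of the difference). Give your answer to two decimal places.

3.95

r_full = 2·0.816 / (1 + 0.816) ≈ 0.899
SEM = 15.200 × √(1 − 0.899) = 15.200 × √0.101 ≈ 15.200 × 0.318 ≈ 4.838
SE_diff = √2 × SEM ≈ 6.842
z = 27 / 6.842 ≈ 3.946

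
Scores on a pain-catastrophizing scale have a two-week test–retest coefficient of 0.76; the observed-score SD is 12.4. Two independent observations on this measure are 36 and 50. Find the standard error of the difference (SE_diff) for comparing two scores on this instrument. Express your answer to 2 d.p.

8.59

SEM = 12.4000×√(1 − 0.7600) ≈ 6.0747
Standard error of the difference = 6.0747·√2 ≈ 8.5910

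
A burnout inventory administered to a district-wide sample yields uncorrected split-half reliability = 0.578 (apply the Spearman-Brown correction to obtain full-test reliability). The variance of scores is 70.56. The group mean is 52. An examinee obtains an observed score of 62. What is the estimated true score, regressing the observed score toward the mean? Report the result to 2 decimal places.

Spearman-Brown: r = 2(0.578) / (1 + 0.578) = 1.1560 / 1.5780 ≃ 0.7326
Estimated true score = 0.7326×62 + (1 − 0.7326)×52 ≃ 59.3257

59.33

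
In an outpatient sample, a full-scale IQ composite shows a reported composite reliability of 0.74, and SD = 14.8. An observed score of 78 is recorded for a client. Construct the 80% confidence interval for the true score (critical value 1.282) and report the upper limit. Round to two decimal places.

87.67

The standard error of measurement is 14.8000·√(1 − 0.7400) ≃ 14.8000·0.5099 ≃ 7.5465.
1.282 · SEM ≃ 9.6747
Upper bound: 78 + 9.6747 = 87.6747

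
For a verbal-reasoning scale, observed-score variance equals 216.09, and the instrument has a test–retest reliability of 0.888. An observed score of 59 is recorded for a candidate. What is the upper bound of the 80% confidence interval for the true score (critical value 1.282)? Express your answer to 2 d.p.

SD = √216.09 ≈ 14.7000
SEM = 14.7000 × √(1 − 0.8880) = 14.7000 × √0.1120 ≈ 14.7000 × 0.3347 ≈ 4.9196
Half-width = 1.282×4.9196 ≈ 6.3069
Upper bound: 59 + 6.3069 = 65.3069

65.31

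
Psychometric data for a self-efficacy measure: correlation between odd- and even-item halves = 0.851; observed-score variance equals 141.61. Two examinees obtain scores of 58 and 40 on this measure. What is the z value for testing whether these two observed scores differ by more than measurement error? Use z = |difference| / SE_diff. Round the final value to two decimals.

σ = 141.61^(1/2) = 11.900
r_full = 2·0.851 / (1 + 0.851) ≃ 0.920
SEM = 11.900 × √(1 − 0.920) = 11.900 × √0.080 ≃ 11.900 × 0.284 ≃ 3.376
SE_diff = SEM × √2 ≃ 3.376 × 1.414 ≃ 4.775
z = 18 / 4.775 ≃ 3.770

3.77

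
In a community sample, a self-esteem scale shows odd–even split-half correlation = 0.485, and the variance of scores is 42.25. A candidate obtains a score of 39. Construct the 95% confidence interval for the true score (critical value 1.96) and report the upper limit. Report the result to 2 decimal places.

SD = √42.25 ≈ 6.5000
Spearman-Brown: r = 2(0.485) / (1 + 0.485) = 0.9700 / 1.4850 ≈ 0.6532
SEM = 6.5000*√(1 − 0.6532) ≈ 3.8278
Margin = 1.96 * 3.8278 ≈ 7.5026
Upper limit = 39 + 7.5026 ≈ 46.5026

46.50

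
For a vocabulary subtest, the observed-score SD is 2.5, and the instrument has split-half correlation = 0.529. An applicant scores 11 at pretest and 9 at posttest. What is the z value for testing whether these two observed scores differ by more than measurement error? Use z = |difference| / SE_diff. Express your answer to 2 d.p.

1.02

Full-length reliability (Spearman-Brown) = 2(0.529)/(1+0.529) ≃ 0.69196
The standard error of measurement is 2.50000*√(1 − 0.69196) ≃ 2.50000*0.55502 ≃ 1.38754.
SE_diff = √2 * SEM ≃ 1.96228
z = 2 / 1.96228 ≃ 1.01922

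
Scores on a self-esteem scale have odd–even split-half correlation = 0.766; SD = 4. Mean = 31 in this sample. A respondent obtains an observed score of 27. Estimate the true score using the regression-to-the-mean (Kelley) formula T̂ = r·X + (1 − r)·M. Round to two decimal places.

27.53

Spearman-Brown: r = 2(0.766) / (1 + 0.766) = 1.5320 / 1.7660 ≃ 0.8675
Estimated true score = 0.8675*27 + (1 − 0.8675)*31 ≃ 27.5300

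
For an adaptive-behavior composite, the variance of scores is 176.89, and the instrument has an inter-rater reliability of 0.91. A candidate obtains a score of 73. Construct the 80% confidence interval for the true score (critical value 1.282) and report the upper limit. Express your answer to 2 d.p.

SD = √176.89 = 13.3000
The standard error of measurement is 13.3000·√(1 − 0.9100) ≈ 13.3000·0.3000 ≈ 3.9900.
Half-width = 1.282·3.9900 ≈ 5.1152
Upper limit = 73 + 5.1152 ≈ 78.1152

78.12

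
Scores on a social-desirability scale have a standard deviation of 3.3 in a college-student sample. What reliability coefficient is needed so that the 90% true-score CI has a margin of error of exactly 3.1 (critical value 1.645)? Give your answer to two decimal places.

SEM needed = half-width / z = 3.1/1.645 ≈ 1.8845
Required reliability = 1 − (SEM/SD)² = 1 − 0.3261 ≈ 0.6739

0.67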